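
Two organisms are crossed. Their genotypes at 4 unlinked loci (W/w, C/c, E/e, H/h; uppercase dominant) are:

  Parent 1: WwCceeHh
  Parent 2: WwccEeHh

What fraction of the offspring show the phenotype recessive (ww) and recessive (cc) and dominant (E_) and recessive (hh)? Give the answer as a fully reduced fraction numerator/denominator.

P(ww cc E_ hh) = 1/64

WwCceeHh gametes: WCeH×2, WCeh×2, WceH×2, Wceh×2, wCeH×2, wCeh×2, wceH×2, wceh×2
WwccEeHh gametes: WcEH×2, WcEh×2, WceH×2, Wceh×2, wcEH×2, wcEh×2, wceH×2, wceh×2
WwCceeHh×WwccEeHh grid (16·16=256): WWCcEeHH=4 WWCcEeHh=8 WWCcEehh=4 WWCceeHH=4 WWCceeHh=8 WWCceehh=4 WWccEeHH=4 WWccEeHh=8 WWccEehh=4 WWcceeHH=4 WWcceeHh=8 WWcceehh=4 WwCcEeHH=8 WwCcEeHh=16 WwCcEehh=8 WwCceeHH=8 WwCceeHh=16 WwCceehh=8 WwccEeHH=8 WwccEeHh=16 WwccEehh=8 WwcceeHH=8 WwcceeHh=16 Wwcceehh=8 wwCcEeHH=4 wwCcEeHh=8 wwCcEehh=4 wwCceeHH=4 wwCceeHh=8 wwCceehh=4 wwccEeHH=4 wwccEeHh=8 wwccEehh=4 wwcceeHH=4 wwcceeHh=8 wwcceehh=4
ww cc E_ hh hits 4/256; gcd=4; 4÷4/256÷4 = 1/64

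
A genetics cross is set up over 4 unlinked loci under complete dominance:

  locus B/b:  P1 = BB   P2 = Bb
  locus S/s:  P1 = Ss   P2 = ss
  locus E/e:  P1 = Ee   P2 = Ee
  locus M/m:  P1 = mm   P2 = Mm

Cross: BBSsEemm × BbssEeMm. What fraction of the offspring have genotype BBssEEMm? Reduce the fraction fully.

P(BBssEEMm) = 1/32

BBSsEemm gametes: BSEm×4, BSem×4, BsEm×4, Bsem×4
BbssEeMm gametes: BsEM×2, BsEm×2, BseM×2, Bsem×2, bsEM×2, bsEm×2, bseM×2, bsem×2
BBSsEemm×BbssEeMm grid (16·16=256): BBSsEEMm=8 BBSsEEmm=8 BBSsEeMm=16 BBSsEemm=16 BBSseeMm=8 BBSseemm=8 BBssEEMm=8 BBssEEmm=8 BBssEeMm=16 BBssEemm=16 BBsseeMm=8 BBsseemm=8 BbSsEEMm=8 BbSsEEmm=8 BbSsEeMm=16 BbSsEemm=16 BbSseeMm=8 BbSseemm=8 BbssEEMm=8 BbssEEmm=8 BbssEeMm=16 BbssEemm=16 BbsseeMm=8 Bbsseemm=8
BBssEEMm hits 8/256; gcd=8; 8÷8/256÷8 = 1/32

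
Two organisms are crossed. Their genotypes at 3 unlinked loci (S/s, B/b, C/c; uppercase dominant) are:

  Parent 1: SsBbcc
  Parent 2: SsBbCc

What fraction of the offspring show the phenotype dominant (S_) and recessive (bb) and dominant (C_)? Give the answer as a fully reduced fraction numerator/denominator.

SsBbcc gametes: SBc×2, Sbc×2, sBc×2, sbc×2
SsBbCc gametes: SBC×1, SBc×1, SbC×1, Sbc×1, sBC×1, sBc×1, sbC×1, sbc×1
SsBbcc×SsBbCc grid (8·8=64): SSBBCc=2 SSBBcc=2 SSBbCc=4 SSBbcc=4 SSbbCc=2 SSbbcc=2 SsBBCc=4 SsBBcc=4 SsBbCc=8 SsBbcc=8 SsbbCc=4 Ssbbcc=4 ssBBCc=2 ssBBcc=2 ssBbCc=4 ssBbcc=4 ssbbCc=2 ssbbcc=2
S_ bb C_ hits 6/64; gcd=2; 6÷2/64÷2 = 3/32

P(S_ bb C_) = 3/32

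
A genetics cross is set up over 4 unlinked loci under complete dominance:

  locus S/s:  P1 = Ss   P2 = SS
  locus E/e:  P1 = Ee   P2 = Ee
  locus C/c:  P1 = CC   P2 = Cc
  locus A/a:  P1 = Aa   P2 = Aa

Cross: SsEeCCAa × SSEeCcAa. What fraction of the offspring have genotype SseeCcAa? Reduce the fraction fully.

P(SseeCcAa) = 1/32

SsEeCCAa gametes: SECA×2, SECa×2, SeCA×2, SeCa×2, sECA×2, sECa×2, seCA×2, seCa×2
SSEeCcAa gametes: SECA×2, SECa×2, SEcA×2, SEca×2, SeCA×2, SeCa×2, SecA×2, Seca×2
SsEeCCAa×SSEeCcAa grid (16·16=256): SSEECCAA=4 SSEECCAa=8 SSEECCaa=4 SSEECcAA=4 SSEECcAa=8 SSEECcaa=4 SSEeCCAA=8 SSEeCCAa=16 SSEeCCaa=8 SSEeCcAA=8 SSEeCcAa=16 SSEeCcaa=8 SSeeCCAA=4 SSeeCCAa=8 SSeeCCaa=4 SSeeCcAA=4 SSeeCcAa=8 SSeeCcaa=4 SsEECCAA=4 SsEECCAa=8 SsEECCaa=4 SsEECcAA=4 SsEECcAa=8 SsEECcaa=4 SsEeCCAA=8 SsEeCCAa=16 SsEeCCaa=8 SsEeCcAA=8 SsEeCcAa=16 SsEeCcaa=8 SseeCCAA=4 SseeCCAa=8 SseeCCaa=4 SseeCcAA=4 SseeCcAa=8 SseeCcaa=4
SseeCcAa hits 8/256; gcd=8; 8÷8/256÷8 = 1/32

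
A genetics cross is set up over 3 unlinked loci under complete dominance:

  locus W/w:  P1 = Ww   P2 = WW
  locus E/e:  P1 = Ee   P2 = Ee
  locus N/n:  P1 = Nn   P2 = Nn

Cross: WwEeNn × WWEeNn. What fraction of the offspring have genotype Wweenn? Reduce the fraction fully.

WwEeNn gametes: WEN×1, WEn×1, WeN×1, Wen×1, wEN×1, wEn×1, weN×1, wen×1
WWEeNn gametes: WEN×2, WEn×2, WeN×2, Wen×2
WwEeNn×WWEeNn grid (8·8=64): WWEENN=2 WWEENn=4 WWEEnn=2 WWEeNN=4 WWEeNn=8 WWEenn=4 WWeeNN=2 WWeeNn=4 WWeenn=2 WwEENN=2 WwEENn=4 WwEEnn=2 WwEeNN=4 WwEeNn=8 WwEenn=4 WweeNN=2 WweeNn=4 Wweenn=2
Wweenn hits 2/64; gcd=2; 2÷2/64÷2 = 1/32

P(Wweenn) = 1/32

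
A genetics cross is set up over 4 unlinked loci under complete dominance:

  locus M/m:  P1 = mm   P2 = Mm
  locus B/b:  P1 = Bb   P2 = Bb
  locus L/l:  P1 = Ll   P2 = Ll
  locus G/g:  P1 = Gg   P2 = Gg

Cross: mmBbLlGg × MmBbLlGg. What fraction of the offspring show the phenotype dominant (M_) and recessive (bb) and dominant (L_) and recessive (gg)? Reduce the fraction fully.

mmBbLlGg gametes: mBLG×2, mBLg×2, mBlG×2, mBlg×2, mbLG×2, mbLg×2, mblG×2, mblg×2
MmBbLlGg gametes: MBLG×1, MBLg×1, MBlG×1, MBlg×1, MbLG×1, MbLg×1, MblG×1, Mblg×1, mBLG×1, mBLg×1, mBlG×1, mBlg×1, mbLG×1, mbLg×1, mblG×1, mblg×1
mmBbLlGg×MmBbLlGg grid (16·16=256): MmBBLLGG=2 MmBBLLGg=4 MmBBLLgg=2 MmBBLlGG=4 MmBBLlGg=8 MmBBLlgg=4 MmBBllGG=2 MmBBllGg=4 MmBBllgg=2 MmBbLLGG=4 MmBbLLGg=8 MmBbLLgg=4 MmBbLlGG=8 MmBbLlGg=16 MmBbLlgg=8 MmBbllGG=4 MmBbllGg=8 MmBbllgg=4 MmbbLLGG=2 MmbbLLGg=4 MmbbLLgg=2 MmbbLlGG=4 MmbbLlGg=8 MmbbLlgg=4 MmbbllGG=2 MmbbllGg=4 Mmbbllgg=2 mmBBLLGG=2 mmBBLLGg=4 mmBBLLgg=2 mmBBLlGG=4 mmBBLlGg=8 mmBBLlgg=4 mmBBllGG=2 mmBBllGg=4 mmBBllgg=2 mmBbLLGG=4 mmBbLLGg=8 mmBbLLgg=4 mmBbLlGG=8 mmBbLlGg=16 mmBbLlgg=8 mmBbllGG=4 mmBbllGg=8 mmBbllgg=4 mmbbLLGG=2 mmbbLLGg=4 mmbbLLgg=2 mmbbLlGG=4 mmbbLlGg=8 mmbbLlgg=4 mmbbllGG=2 mmbbllGg=4 mmbbllgg=2
M_ bb L_ gg hits 6/256; gcd=2; 6÷2/256÷2 = 3/128

P(M_ bb L_ gg) = 3/128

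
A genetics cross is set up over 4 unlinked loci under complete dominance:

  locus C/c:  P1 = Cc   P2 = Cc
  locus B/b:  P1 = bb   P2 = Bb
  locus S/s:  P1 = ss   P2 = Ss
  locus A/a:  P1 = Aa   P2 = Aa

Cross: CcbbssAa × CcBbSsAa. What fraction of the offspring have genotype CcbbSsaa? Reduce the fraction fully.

CcbbssAa gametes: CbsA×4, Cbsa×4, cbsA×4, cbsa×4
CcBbSsAa gametes: CBSA×1, CBSa×1, CBsA×1, CBsa×1, CbSA×1, CbSa×1, CbsA×1, Cbsa×1, cBSA×1, cBSa×1, cBsA×1, cBsa×1, cbSA×1, cbSa×1, cbsA×1, cbsa×1
CcbbssAa×CcBbSsAa grid (16·16=256): CCBbSsAA=4 CCBbSsAa=8 CCBbSsaa=4 CCBbssAA=4 CCBbssAa=8 CCBbssaa=4 CCbbSsAA=4 CCbbSsAa=8 CCbbSsaa=4 CCbbssAA=4 CCbbssAa=8 CCbbssaa=4 CcBbSsAA=8 CcBbSsAa=16 CcBbSsaa=8 CcBbssAA=8 CcBbssAa=16 CcBbssaa=8 CcbbSsAA=8 CcbbSsAa=16 CcbbSsaa=8 CcbbssAA=8 CcbbssAa=16 Ccbbssaa=8 ccBbSsAA=4 ccBbSsAa=8 ccBbSsaa=4 ccBbssAA=4 ccBbssAa=8 ccBbssaa=4 ccbbSsAA=4 ccbbSsAa=8 ccbbSsaa=4 ccbbssAA=4 ccbbssAa=8 ccbbssaa=4
CcbbSsaa hits 8/256; gcd=8; 8÷8/256÷8 = 1/32

P(CcbbSsaa) = 1/32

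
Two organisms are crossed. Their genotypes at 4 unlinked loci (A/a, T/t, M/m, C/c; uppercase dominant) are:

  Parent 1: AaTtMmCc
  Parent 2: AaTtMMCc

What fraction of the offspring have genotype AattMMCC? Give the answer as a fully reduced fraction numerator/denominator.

P(AattMMCC) = 1/64

AaTtMmCc gametes: ATMC×1, ATMc×1, ATmC×1, ATmc×1, AtMC×1, AtMc×1, AtmC×1, Atmc×1, aTMC×1, aTMc×1, aTmC×1, aTmc×1, atMC×1, atMc×1, atmC×1, atmc×1
AaTtMMCc gametes: ATMC×2, ATMc×2, AtMC×2, AtMc×2, aTMC×2, aTMc×2, atMC×2, atMc×2
AaTtMmCc×AaTtMMCc grid (16·16=256): AATTMMCC=2 AATTMMCc=4 AATTMMcc=2 AATTMmCC=2 AATTMmCc=4 AATTMmcc=2 AATtMMCC=4 AATtMMCc=8 AATtMMcc=4 AATtMmCC=4 AATtMmCc=8 AATtMmcc=4 AAttMMCC=2 AAttMMCc=4 AAttMMcc=2 AAttMmCC=2 AAttMmCc=4 AAttMmcc=2 AaTTMMCC=4 AaTTMMCc=8 AaTTMMcc=4 AaTTMmCC=4 AaTTMmCc=8 AaTTMmcc=4 AaTtMMCC=8 AaTtMMCc=16 AaTtMMcc=8 AaTtMmCC=8 AaTtMmCc=16 AaTtMmcc=8 AattMMCC=4 AattMMCc=8 AattMMcc=4 AattMmCC=4 AattMmCc=8 AattMmcc=4 aaTTMMCC=2 aaTTMMCc=4 aaTTMMcc=2 aaTTMmCC=2 aaTTMmCc=4 aaTTMmcc=2 aaTtMMCC=4 aaTtMMCc=8 aaTtMMcc=4 aaTtMmCC=4 aaTtMmCc=8 aaTtMmcc=4 aattMMCC=2 aattMMCc=4 aattMMcc=2 aattMmCC=2 aattMmCc=4 aattMmcc=2
AattMMCC hits 4/256; gcd=4; 4÷4/256÷4 = 1/64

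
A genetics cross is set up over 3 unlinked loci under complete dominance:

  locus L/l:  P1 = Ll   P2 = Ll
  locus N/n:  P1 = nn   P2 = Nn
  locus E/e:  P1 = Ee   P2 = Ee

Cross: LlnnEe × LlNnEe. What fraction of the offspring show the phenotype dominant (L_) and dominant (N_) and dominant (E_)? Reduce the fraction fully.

LlnnEe gametes: LnE×2, Lne×2, lnE×2, lne×2
LlNnEe gametes: LNE×1, LNe×1, LnE×1, Lne×1, lNE×1, lNe×1, lnE×1, lne×1
LlnnEe×LlNnEe grid (8·8=64): LLNnEE=2 LLNnEe=4 LLNnee=2 LLnnEE=2 LLnnEe=4 LLnnee=2 LlNnEE=4 LlNnEe=8 LlNnee=4 LlnnEE=4 LlnnEe=8 Llnnee=4 llNnEE=2 llNnEe=4 llNnee=2 llnnEE=2 llnnEe=4 llnnee=2
L_ N_ E_ hits 18/64; gcd=2; 18÷2/64÷2 = 9/32

P(L_ N_ E_) = 9/32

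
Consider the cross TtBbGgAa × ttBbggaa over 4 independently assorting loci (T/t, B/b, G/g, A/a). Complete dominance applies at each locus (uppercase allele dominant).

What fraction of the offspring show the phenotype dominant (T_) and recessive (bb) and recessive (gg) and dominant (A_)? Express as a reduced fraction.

TtBbGgAa gametes: TBGA×1, TBGa×1, TBgA×1, TBga×1, TbGA×1, TbGa×1, TbgA×1, Tbga×1, tBGA×1, tBGa×1, tBgA×1, tBga×1, tbGA×1, tbGa×1, tbgA×1, tbga×1
ttBbggaa gametes: tBga×8, tbga×8
TtBbGgAa×ttBbggaa grid (16·16=256): TtBBGgAa=8 TtBBGgaa=8 TtBBggAa=8 TtBBggaa=8 TtBbGgAa=16 TtBbGgaa=16 TtBbggAa=16 TtBbggaa=16 TtbbGgAa=8 TtbbGgaa=8 TtbbggAa=8 Ttbbggaa=8 ttBBGgAa=8 ttBBGgaa=8 ttBBggAa=8 ttBBggaa=8 ttBbGgAa=16 ttBbGgaa=16 ttBbggAa=16 ttBbggaa=16 ttbbGgAa=8 ttbbGgaa=8 ttbbggAa=8 ttbbggaa=8
T_ bb gg A_ hits 8/256; gcd=8; 8÷8/256÷8 = 1/32

P(T_ bb gg A_) = 1/32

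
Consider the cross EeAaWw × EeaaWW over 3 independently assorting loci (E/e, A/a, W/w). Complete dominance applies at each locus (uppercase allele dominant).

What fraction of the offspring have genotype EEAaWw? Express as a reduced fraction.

P(EEAaWw) = 1/16

EeAaWw gametes: EAW×1, EAw×1, EaW×1, Eaw×1, eAW×1, eAw×1, eaW×1, eaw×1
EeaaWW gametes: EaW×4, eaW×4
EeAaWw×EeaaWW grid (8·8=64): EEAaWW=4 EEAaWw=4 EEaaWW=4 EEaaWw=4 EeAaWW=8 EeAaWw=8 EeaaWW=8 EeaaWw=8 eeAaWW=4 eeAaWw=4 eeaaWW=4 eeaaWw=4
EEAaWw hits 4/64; gcd=4; 4÷4/64÷4 = 1/16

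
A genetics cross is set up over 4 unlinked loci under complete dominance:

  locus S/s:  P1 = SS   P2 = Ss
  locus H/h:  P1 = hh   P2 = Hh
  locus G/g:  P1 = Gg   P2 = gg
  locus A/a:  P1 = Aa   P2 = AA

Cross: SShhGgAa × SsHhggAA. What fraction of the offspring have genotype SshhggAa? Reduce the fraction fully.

SShhGgAa gametes: ShGA×4, ShGa×4, ShgA×4, Shga×4
SsHhggAA gametes: SHgA×4, ShgA×4, sHgA×4, shgA×4
SShhGgAa×SsHhggAA grid (16·16=256): SSHhGgAA=16 SSHhGgAa=16 SSHhggAA=16 SSHhggAa=16 SShhGgAA=16 SShhGgAa=16 SShhggAA=16 SShhggAa=16 SsHhGgAA=16 SsHhGgAa=16 SsHhggAA=16 SsHhggAa=16 SshhGgAA=16 SshhGgAa=16 SshhggAA=16 SshhggAa=16
SshhggAa hits 16/256; gcd=16; 16÷16/256÷16 = 1/16

P(SshhggAa) = 1/16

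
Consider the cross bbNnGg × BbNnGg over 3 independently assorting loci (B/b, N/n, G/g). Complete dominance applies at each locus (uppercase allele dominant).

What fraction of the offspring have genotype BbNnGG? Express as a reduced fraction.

P(BbNnGG) = 1/16

bbNnGg gametes: bNG×2, bNg×2, bnG×2, bng×2
BbNnGg gametes: BNG×1, BNg×1, BnG×1, Bng×1, bNG×1, bNg×1, bnG×1, bng×1
bbNnGg×BbNnGg grid (8·8=64): BbNNGG=2 BbNNGg=4 BbNNgg=2 BbNnGG=4 BbNnGg=8 BbNngg=4 BbnnGG=2 BbnnGg=4 Bbnngg=2 bbNNGG=2 bbNNGg=4 bbNNgg=2 bbNnGG=4 bbNnGg=8 bbNngg=4 bbnnGG=2 bbnnGg=4 bbnngg=2
BbNnGG hits 4/64; gcd=4; 4÷4/64÷4 = 1/16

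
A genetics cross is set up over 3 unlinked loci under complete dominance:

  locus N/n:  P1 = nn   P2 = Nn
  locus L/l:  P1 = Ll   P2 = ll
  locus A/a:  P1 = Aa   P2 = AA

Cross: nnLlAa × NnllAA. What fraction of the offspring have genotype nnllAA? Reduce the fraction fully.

nnLlAa gametes: nLA×2, nLa×2, nlA×2, nla×2
NnllAA gametes: NlA×4, nlA×4
nnLlAa×NnllAA grid (8·8=64): NnLlAA=8 NnLlAa=8 NnllAA=8 NnllAa=8 nnLlAA=8 nnLlAa=8 nnllAA=8 nnllAa=8
nnllAA hits 8/64; gcd=8; 8÷8/64÷8 = 1/8

P(nnllAA) = 1/8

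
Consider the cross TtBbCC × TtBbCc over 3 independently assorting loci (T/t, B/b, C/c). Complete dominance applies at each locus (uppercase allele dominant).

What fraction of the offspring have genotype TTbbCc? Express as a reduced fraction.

P(TTbbCc) = 1/32

TtBbCC gametes: TBC×2, TbC×2, tBC×2, tbC×2
TtBbCc gametes: TBC×1, TBc×1, TbC×1, Tbc×1, tBC×1, tBc×1, tbC×1, tbc×1
TtBbCC×TtBbCc grid (8·8=64): TTBBCC=2 TTBBCc=2 TTBbCC=4 TTBbCc=4 TTbbCC=2 TTbbCc=2 TtBBCC=4 TtBBCc=4 TtBbCC=8 TtBbCc=8 TtbbCC=4 TtbbCc=4 ttBBCC=2 ttBBCc=2 ttBbCC=4 ttBbCc=4 ttbbCC=2 ttbbCc=2
TTbbCc hits 2/64; gcd=2; 2÷2/64÷2 = 1/32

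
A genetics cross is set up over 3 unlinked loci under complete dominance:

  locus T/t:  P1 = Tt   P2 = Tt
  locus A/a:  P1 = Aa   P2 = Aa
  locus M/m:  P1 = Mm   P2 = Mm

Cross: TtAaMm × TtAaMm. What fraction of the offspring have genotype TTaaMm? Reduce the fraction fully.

P(TTaaMm) = 1/32

TtAaMm gametes: TAM×1, TAm×1, TaM×1, Tam×1, tAM×1, tAm×1, taM×1, tam×1
TtAaMm gametes: TAM×1, TAm×1, TaM×1, Tam×1, tAM×1, tAm×1, taM×1, tam×1
TtAaMm×TtAaMm grid (8·8=64): TTAAMM=1 TTAAMm=2 TTAAmm=1 TTAaMM=2 TTAaMm=4 TTAamm=2 TTaaMM=1 TTaaMm=2 TTaamm=1 TtAAMM=2 TtAAMm=4 TtAAmm=2 TtAaMM=4 TtAaMm=8 TtAamm=4 TtaaMM=2 TtaaMm=4 Ttaamm=2 ttAAMM=1 ttAAMm=2 ttAAmm=1 ttAaMM=2 ttAaMm=4 ttAamm=2 ttaaMM=1 ttaaMm=2 ttaamm=1
TTaaMm hits 2/64; gcd=2; 2÷2/64÷2 = 1/32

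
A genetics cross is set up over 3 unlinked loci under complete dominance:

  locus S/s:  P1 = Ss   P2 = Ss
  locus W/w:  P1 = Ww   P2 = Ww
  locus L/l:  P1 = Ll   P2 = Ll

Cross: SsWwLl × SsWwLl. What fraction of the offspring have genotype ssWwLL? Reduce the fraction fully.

SsWwLl gametes: SWL×1, SWl×1, SwL×1, Swl×1, sWL×1, sWl×1, swL×1, swl×1
SsWwLl gametes: SWL×1, SWl×1, SwL×1, Swl×1, sWL×1, sWl×1, swL×1, swl×1
SsWwLl×SsWwLl grid (8·8=64): SSWWLL=1 SSWWLl=2 SSWWll=1 SSWwLL=2 SSWwLl=4 SSWwll=2 SSwwLL=1 SSwwLl=2 SSwwll=1 SsWWLL=2 SsWWLl=4 SsWWll=2 SsWwLL=4 SsWwLl=8 SsWwll=4 SswwLL=2 SswwLl=4 Sswwll=2 ssWWLL=1 ssWWLl=2 ssWWll=1 ssWwLL=2 ssWwLl=4 ssWwll=2 sswwLL=1 sswwLl=2 sswwll=1
ssWwLL hits 2/64; gcd=2; 2÷2/64÷2 = 1/32

P(ssWwLL) = 1/32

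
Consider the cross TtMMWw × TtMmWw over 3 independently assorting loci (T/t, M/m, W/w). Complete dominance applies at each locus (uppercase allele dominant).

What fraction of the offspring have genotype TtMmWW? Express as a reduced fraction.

TtMMWw gametes: TMW×2, TMw×2, tMW×2, tMw×2
TtMmWw gametes: TMW×1, TMw×1, TmW×1, Tmw×1, tMW×1, tMw×1, tmW×1, tmw×1
TtMMWw×TtMmWw grid (8·8=64): TTMMWW=2 TTMMWw=4 TTMMww=2 TTMmWW=2 TTMmWw=4 TTMmww=2 TtMMWW=4 TtMMWw=8 TtMMww=4 TtMmWW=4 TtMmWw=8 TtMmww=4 ttMMWW=2 ttMMWw=4 ttMMww=2 ttMmWW=2 ttMmWw=4 ttMmww=2
TtMmWW hits 4/64; gcd=4; 4÷4/64÷4 = 1/16

P(TtMmWW) = 1/16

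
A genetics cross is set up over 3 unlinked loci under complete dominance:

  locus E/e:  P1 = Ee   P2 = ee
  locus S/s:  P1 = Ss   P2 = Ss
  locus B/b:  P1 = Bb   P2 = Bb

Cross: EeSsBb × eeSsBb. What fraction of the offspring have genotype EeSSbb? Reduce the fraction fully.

P(EeSSbb) = 1/32

EeSsBb gametes: ESB×1, ESb×1, EsB×1, Esb×1, eSB×1, eSb×1, esB×1, esb×1
eeSsBb gametes: eSB×2, eSb×2, esB×2, esb×2
EeSsBb×eeSsBb grid (8·8=64): EeSSBB=2 EeSSBb=4 EeSSbb=2 EeSsBB=4 EeSsBb=8 EeSsbb=4 EessBB=2 EessBb=4 Eessbb=2 eeSSBB=2 eeSSBb=4 eeSSbb=2 eeSsBB=4 eeSsBb=8 eeSsbb=4 eessBB=2 eessBb=4 eessbb=2
EeSSbb hits 2/64; gcd=2; 2÷2/64÷2 = 1/32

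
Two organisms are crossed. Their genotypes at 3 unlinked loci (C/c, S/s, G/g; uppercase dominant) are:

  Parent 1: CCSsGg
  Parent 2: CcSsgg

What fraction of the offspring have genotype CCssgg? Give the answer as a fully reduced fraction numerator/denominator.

P(CCssgg) = 1/16

CCSsGg gametes: CSG×2, CSg×2, CsG×2, Csg×2
CcSsgg gametes: CSg×2, Csg×2, cSg×2, csg×2
CCSsGg×CcSsgg grid (8·8=64): CCSSGg=4 CCSSgg=4 CCSsGg=8 CCSsgg=8 CCssGg=4 CCssgg=4 CcSSGg=4 CcSSgg=4 CcSsGg=8 CcSsgg=8 CcssGg=4 Ccssgg=4
CCssgg hits 4/64; gcd=4; 4÷4/64÷4 = 1/16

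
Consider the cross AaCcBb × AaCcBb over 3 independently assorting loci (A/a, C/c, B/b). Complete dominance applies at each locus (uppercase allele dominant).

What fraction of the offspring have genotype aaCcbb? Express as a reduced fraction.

AaCcBb gametes: ACB×1, ACb×1, AcB×1, Acb×1, aCB×1, aCb×1, acB×1, acb×1
AaCcBb gametes: ACB×1, ACb×1, AcB×1, Acb×1, aCB×1, aCb×1, acB×1, acb×1
AaCcBb×AaCcBb grid (8·8=64): AACCBB=1 AACCBb=2 AACCbb=1 AACcBB=2 AACcBb=4 AACcbb=2 AAccBB=1 AAccBb=2 AAccbb=1 AaCCBB=2 AaCCBb=4 AaCCbb=2 AaCcBB=4 AaCcBb=8 AaCcbb=4 AaccBB=2 AaccBb=4 Aaccbb=2 aaCCBB=1 aaCCBb=2 aaCCbb=1 aaCcBB=2 aaCcBb=4 aaCcbb=2 aaccBB=1 aaccBb=2 aaccbb=1
aaCcbb hits 2/64; gcd=2; 2÷2/64÷2 = 1/32

P(aaCcbb) = 1/32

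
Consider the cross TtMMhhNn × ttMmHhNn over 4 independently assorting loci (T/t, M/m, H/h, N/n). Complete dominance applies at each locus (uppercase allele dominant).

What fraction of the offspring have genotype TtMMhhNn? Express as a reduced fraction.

P(TtMMhhNn) = 1/16

TtMMhhNn gametes: TMhN×4, TMhn×4, tMhN×4, tMhn×4
ttMmHhNn gametes: tMHN×2, tMHn×2, tMhN×2, tMhn×2, tmHN×2, tmHn×2, tmhN×2, tmhn×2
TtMMhhNn×ttMmHhNn grid (16·16=256): TtMMHhNN=8 TtMMHhNn=16 TtMMHhnn=8 TtMMhhNN=8 TtMMhhNn=16 TtMMhhnn=8 TtMmHhNN=8 TtMmHhNn=16 TtMmHhnn=8 TtMmhhNN=8 TtMmhhNn=16 TtMmhhnn=8 ttMMHhNN=8 ttMMHhNn=16 ttMMHhnn=8 ttMMhhNN=8 ttMMhhNn=16 ttMMhhnn=8 ttMmHhNN=8 ttMmHhNn=16 ttMmHhnn=8 ttMmhhNN=8 ttMmhhNn=16 ttMmhhnn=8
TtMMhhNn hits 16/256; gcd=16; 16÷16/256÷16 = 1/16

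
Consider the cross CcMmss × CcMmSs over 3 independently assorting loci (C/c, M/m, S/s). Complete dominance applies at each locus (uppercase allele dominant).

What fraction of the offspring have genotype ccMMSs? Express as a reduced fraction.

P(ccMMSs) = 1/32

CcMmss gametes: CMs×2, Cms×2, cMs×2, cms×2
CcMmSs gametes: CMS×1, CMs×1, CmS×1, Cms×1, cMS×1, cMs×1, cmS×1, cms×1
CcMmss×CcMmSs grid (8·8=64): CCMMSs=2 CCMMss=2 CCMmSs=4 CCMmss=4 CCmmSs=2 CCmmss=2 CcMMSs=4 CcMMss=4 CcMmSs=8 CcMmss=8 CcmmSs=4 Ccmmss=4 ccMMSs=2 ccMMss=2 ccMmSs=4 ccMmss=4 ccmmSs=2 ccmmss=2
ccMMSs hits 2/64; gcd=2; 2÷2/64÷2 = 1/32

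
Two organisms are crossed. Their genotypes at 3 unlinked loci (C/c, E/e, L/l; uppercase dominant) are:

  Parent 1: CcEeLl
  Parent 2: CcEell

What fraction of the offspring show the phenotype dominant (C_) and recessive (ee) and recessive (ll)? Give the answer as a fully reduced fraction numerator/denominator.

CcEeLl gametes: CEL×1, CEl×1, CeL×1, Cel×1, cEL×1, cEl×1, ceL×1, cel×1
CcEell gametes: CEl×2, Cel×2, cEl×2, cel×2
CcEeLl×CcEell grid (8·8=64): CCEELl=2 CCEEll=2 CCEeLl=4 CCEell=4 CCeeLl=2 CCeell=2 CcEELl=4 CcEEll=4 CcEeLl=8 CcEell=8 CceeLl=4 Cceell=4 ccEELl=2 ccEEll=2 ccEeLl=4 ccEell=4 cceeLl=2 cceell=2
C_ ee ll hits 6/64; gcd=2; 6÷2/64÷2 = 3/32

P(C_ ee ll) = 3/32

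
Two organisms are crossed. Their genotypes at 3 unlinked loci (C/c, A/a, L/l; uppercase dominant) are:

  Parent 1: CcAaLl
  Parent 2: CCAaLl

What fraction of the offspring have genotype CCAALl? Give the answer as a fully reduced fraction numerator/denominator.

CcAaLl gametes: CAL×1, CAl×1, CaL×1, Cal×1, cAL×1, cAl×1, caL×1, cal×1
CCAaLl gametes: CAL×2, CAl×2, CaL×2, Cal×2
CcAaLl×CCAaLl grid (8·8=64): CCAALL=2 CCAALl=4 CCAAll=2 CCAaLL=4 CCAaLl=8 CCAall=4 CCaaLL=2 CCaaLl=4 CCaall=2 CcAALL=2 CcAALl=4 CcAAll=2 CcAaLL=4 CcAaLl=8 CcAall=4 CcaaLL=2 CcaaLl=4 Ccaall=2
CCAALl hits 4/64; gcd=4; 4÷4/64÷4 = 1/16

P(CCAALl) = 1/16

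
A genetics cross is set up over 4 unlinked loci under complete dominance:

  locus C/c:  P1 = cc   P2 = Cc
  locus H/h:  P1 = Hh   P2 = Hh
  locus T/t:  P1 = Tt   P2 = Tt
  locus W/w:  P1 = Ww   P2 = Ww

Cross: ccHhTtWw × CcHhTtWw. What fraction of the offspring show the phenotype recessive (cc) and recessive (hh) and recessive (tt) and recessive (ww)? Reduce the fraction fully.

P(cc hh tt ww) = 1/128

ccHhTtWw gametes: cHTW×2, cHTw×2, cHtW×2, cHtw×2, chTW×2, chTw×2, chtW×2, chtw×2
CcHhTtWw gametes: CHTW×1, CHTw×1, CHtW×1, CHtw×1, ChTW×1, ChTw×1, ChtW×1, Chtw×1, cHTW×1, cHTw×1, cHtW×1, cHtw×1, chTW×1, chTw×1, chtW×1, chtw×1
ccHhTtWw×CcHhTtWw grid (16·16=256): CcHHTTWW=2 CcHHTTWw=4 CcHHTTww=2 CcHHTtWW=4 CcHHTtWw=8 CcHHTtww=4 CcHHttWW=2 CcHHttWw=4 CcHHttww=2 CcHhTTWW=4 CcHhTTWw=8 CcHhTTww=4 CcHhTtWW=8 CcHhTtWw=16 CcHhTtww=8 CcHhttWW=4 CcHhttWw=8 CcHhttww=4 CchhTTWW=2 CchhTTWw=4 CchhTTww=2 CchhTtWW=4 CchhTtWw=8 CchhTtww=4 CchhttWW=2 CchhttWw=4 Cchhttww=2 ccHHTTWW=2 ccHHTTWw=4 ccHHTTww=2 ccHHTtWW=4 ccHHTtWw=8 ccHHTtww=4 ccHHttWW=2 ccHHttWw=4 ccHHttww=2 ccHhTTWW=4 ccHhTTWw=8 ccHhTTww=4 ccHhTtWW=8 ccHhTtWw=16 ccHhTtww=8 ccHhttWW=4 ccHhttWw=8 ccHhttww=4 cchhTTWW=2 cchhTTWw=4 cchhTTww=2 cchhTtWW=4 cchhTtWw=8 cchhTtww=4 cchhttWW=2 cchhttWw=4 cchhttww=2
cc hh tt ww hits 2/256; gcd=2; 2÷2/256÷2 = 1/128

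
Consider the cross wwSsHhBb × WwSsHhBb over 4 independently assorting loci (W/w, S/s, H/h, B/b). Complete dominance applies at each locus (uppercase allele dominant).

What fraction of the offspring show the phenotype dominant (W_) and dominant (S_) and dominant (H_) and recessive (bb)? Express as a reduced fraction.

P(W_ S_ H_ bb) = 9/128

wwSsHhBb gametes: wSHB×2, wSHb×2, wShB×2, wShb×2, wsHB×2, wsHb×2, wshB×2, wshb×2
WwSsHhBb gametes: WSHB×1, WSHb×1, WShB×1, WShb×1, WsHB×1, WsHb×1, WshB×1, Wshb×1, wSHB×1, wSHb×1, wShB×1, wShb×1, wsHB×1, wsHb×1, wshB×1, wshb×1
wwSsHhBb×WwSsHhBb grid (16·16=256): WwSSHHBB=2 WwSSHHBb=4 WwSSHHbb=2 WwSSHhBB=4 WwSSHhBb=8 WwSSHhbb=4 WwSShhBB=2 WwSShhBb=4 WwSShhbb=2 WwSsHHBB=4 WwSsHHBb=8 WwSsHHbb=4 WwSsHhBB=8 WwSsHhBb=16 WwSsHhbb=8 WwSshhBB=4 WwSshhBb=8 WwSshhbb=4 WwssHHBB=2 WwssHHBb=4 WwssHHbb=2 WwssHhBB=4 WwssHhBb=8 WwssHhbb=4 WwsshhBB=2 WwsshhBb=4 Wwsshhbb=2 wwSSHHBB=2 wwSSHHBb=4 wwSSHHbb=2 wwSSHhBB=4 wwSSHhBb=8 wwSSHhbb=4 wwSShhBB=2 wwSShhBb=4 wwSShhbb=2 wwSsHHBB=4 wwSsHHBb=8 wwSsHHbb=4 wwSsHhBB=8 wwSsHhBb=16 wwSsHhbb=8 wwSshhBB=4 wwSshhBb=8 wwSshhbb=4 wwssHHBB=2 wwssHHBb=4 wwssHHbb=2 wwssHhBB=4 wwssHhBb=8 wwssHhbb=4 wwsshhBB=2 wwsshhBb=4 wwsshhbb=2
W_ S_ H_ bb hits 18/256; gcd=2; 18÷2/256÷2 = 9/128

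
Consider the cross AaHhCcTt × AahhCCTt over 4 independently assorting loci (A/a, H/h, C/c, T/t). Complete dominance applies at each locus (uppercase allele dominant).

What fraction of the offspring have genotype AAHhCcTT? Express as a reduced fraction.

P(AAHhCcTT) = 1/64

AaHhCcTt gametes: AHCT×1, AHCt×1, AHcT×1, AHct×1, AhCT×1, AhCt×1, AhcT×1, Ahct×1, aHCT×1, aHCt×1, aHcT×1, aHct×1, ahCT×1, ahCt×1, ahcT×1, ahct×1
AahhCCTt gametes: AhCT×4, AhCt×4, ahCT×4, ahCt×4
AaHhCcTt×AahhCCTt grid (16·16=256): AAHhCCTT=4 AAHhCCTt=8 AAHhCCtt=4 AAHhCcTT=4 AAHhCcTt=8 AAHhCctt=4 AAhhCCTT=4 AAhhCCTt=8 AAhhCCtt=4 AAhhCcTT=4 AAhhCcTt=8 AAhhCctt=4 AaHhCCTT=8 AaHhCCTt=16 AaHhCCtt=8 AaHhCcTT=8 AaHhCcTt=16 AaHhCctt=8 AahhCCTT=8 AahhCCTt=16 AahhCCtt=8 AahhCcTT=8 AahhCcTt=16 AahhCctt=8 aaHhCCTT=4 aaHhCCTt=8 aaHhCCtt=4 aaHhCcTT=4 aaHhCcTt=8 aaHhCctt=4 aahhCCTT=4 aahhCCTt=8 aahhCCtt=4 aahhCcTT=4 aahhCcTt=8 aahhCctt=4
AAHhCcTT hits 4/256; gcd=4; 4÷4/256÷4 = 1/64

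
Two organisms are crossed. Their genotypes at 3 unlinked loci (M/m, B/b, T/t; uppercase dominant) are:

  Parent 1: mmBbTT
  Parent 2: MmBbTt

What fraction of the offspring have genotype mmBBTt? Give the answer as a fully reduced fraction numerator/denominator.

mmBbTT gametes: mBT×4, mbT×4
MmBbTt gametes: MBT×1, MBt×1, MbT×1, Mbt×1, mBT×1, mBt×1, mbT×1, mbt×1
mmBbTT×MmBbTt grid (8·8=64): MmBBTT=4 MmBBTt=4 MmBbTT=8 MmBbTt=8 MmbbTT=4 MmbbTt=4 mmBBTT=4 mmBBTt=4 mmBbTT=8 mmBbTt=8 mmbbTT=4 mmbbTt=4
mmBBTt hits 4/64; gcd=4; 4÷4/64÷4 = 1/16

P(mmBBTt) = 1/16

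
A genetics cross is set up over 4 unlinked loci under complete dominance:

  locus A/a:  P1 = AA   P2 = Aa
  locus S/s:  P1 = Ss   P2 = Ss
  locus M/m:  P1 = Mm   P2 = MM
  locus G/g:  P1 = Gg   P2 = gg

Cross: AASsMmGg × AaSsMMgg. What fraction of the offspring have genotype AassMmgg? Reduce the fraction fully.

AASsMmGg gametes: ASMG×2, ASMg×2, ASmG×2, ASmg×2, AsMG×2, AsMg×2, AsmG×2, Asmg×2
AaSsMMgg gametes: ASMg×4, AsMg×4, aSMg×4, asMg×4
AASsMmGg×AaSsMMgg grid (16·16=256): AASSMMGg=8 AASSMMgg=8 AASSMmGg=8 AASSMmgg=8 AASsMMGg=16 AASsMMgg=16 AASsMmGg=16 AASsMmgg=16 AAssMMGg=8 AAssMMgg=8 AAssMmGg=8 AAssMmgg=8 AaSSMMGg=8 AaSSMMgg=8 AaSSMmGg=8 AaSSMmgg=8 AaSsMMGg=16 AaSsMMgg=16 AaSsMmGg=16 AaSsMmgg=16 AassMMGg=8 AassMMgg=8 AassMmGg=8 AassMmgg=8
AassMmgg hits 8/256; gcd=8; 8÷8/256÷8 = 1/32

P(AassMmgg) = 1/32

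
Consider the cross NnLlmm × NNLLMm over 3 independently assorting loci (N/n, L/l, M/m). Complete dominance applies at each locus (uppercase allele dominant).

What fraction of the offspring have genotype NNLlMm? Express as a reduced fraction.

NnLlmm gametes: NLm×2, Nlm×2, nLm×2, nlm×2
NNLLMm gametes: NLM×4, NLm×4
NnLlmm×NNLLMm grid (8·8=64): NNLLMm=8 NNLLmm=8 NNLlMm=8 NNLlmm=8 NnLLMm=8 NnLLmm=8 NnLlMm=8 NnLlmm=8
NNLlMm hits 8/64; gcd=8; 8÷8/64÷8 = 1/8

P(NNLlMm) = 1/8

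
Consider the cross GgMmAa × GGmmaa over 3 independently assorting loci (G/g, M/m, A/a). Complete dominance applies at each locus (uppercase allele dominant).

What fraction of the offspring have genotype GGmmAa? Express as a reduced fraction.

GgMmAa gametes: GMA×1, GMa×1, GmA×1, Gma×1, gMA×1, gMa×1, gmA×1, gma×1
GGmmaa gametes: Gma×8
GgMmAa×GGmmaa grid (8·8=64): GGMmAa=8 GGMmaa=8 GGmmAa=8 GGmmaa=8 GgMmAa=8 GgMmaa=8 GgmmAa=8 Ggmmaa=8
GGmmAa hits 8/64; gcd=8; 8÷8/64÷8 = 1/8

P(GGmmAa) = 1/8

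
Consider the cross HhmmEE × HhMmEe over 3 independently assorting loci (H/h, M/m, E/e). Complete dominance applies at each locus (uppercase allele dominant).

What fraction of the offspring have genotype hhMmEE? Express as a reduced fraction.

HhmmEE gametes: HmE×4, hmE×4
HhMmEe gametes: HME×1, HMe×1, HmE×1, Hme×1, hME×1, hMe×1, hmE×1, hme×1
HhmmEE×HhMmEe grid (8·8=64): HHMmEE=4 HHMmEe=4 HHmmEE=4 HHmmEe=4 HhMmEE=8 HhMmEe=8 HhmmEE=8 HhmmEe=8 hhMmEE=4 hhMmEe=4 hhmmEE=4 hhmmEe=4
hhMmEE hits 4/64; gcd=4; 4÷4/64÷4 = 1/16

P(hhMmEE) = 1/16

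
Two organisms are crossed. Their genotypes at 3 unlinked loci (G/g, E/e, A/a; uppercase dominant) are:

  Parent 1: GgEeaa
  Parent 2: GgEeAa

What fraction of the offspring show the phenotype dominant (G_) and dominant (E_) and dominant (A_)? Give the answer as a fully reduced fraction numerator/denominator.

GgEeaa gametes: GEa×2, Gea×2, gEa×2, gea×2
GgEeAa gametes: GEA×1, GEa×1, GeA×1, Gea×1, gEA×1, gEa×1, geA×1, gea×1
GgEeaa×GgEeAa grid (8·8=64): GGEEAa=2 GGEEaa=2 GGEeAa=4 GGEeaa=4 GGeeAa=2 GGeeaa=2 GgEEAa=4 GgEEaa=4 GgEeAa=8 GgEeaa=8 GgeeAa=4 Ggeeaa=4 ggEEAa=2 ggEEaa=2 ggEeAa=4 ggEeaa=4 ggeeAa=2 ggeeaa=2
G_ E_ A_ hits 18/64; gcd=2; 18÷2/64÷2 = 9/32

P(G_ E_ A_) = 9/32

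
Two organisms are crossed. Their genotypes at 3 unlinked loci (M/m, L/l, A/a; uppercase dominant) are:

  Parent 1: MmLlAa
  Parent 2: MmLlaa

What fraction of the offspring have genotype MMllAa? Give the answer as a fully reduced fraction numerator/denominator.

MmLlAa gametes: MLA×1, MLa×1, MlA×1, Mla×1, mLA×1, mLa×1, mlA×1, mla×1
MmLlaa gametes: MLa×2, Mla×2, mLa×2, mla×2
MmLlAa×MmLlaa grid (8·8=64): MMLLAa=2 MMLLaa=2 MMLlAa=4 MMLlaa=4 MMllAa=2 MMllaa=2 MmLLAa=4 MmLLaa=4 MmLlAa=8 MmLlaa=8 MmllAa=4 Mmllaa=4 mmLLAa=2 mmLLaa=2 mmLlAa=4 mmLlaa=4 mmllAa=2 mmllaa=2
MMllAa hits 2/64; gcd=2; 2÷2/64÷2 = 1/32

P(MMllAa) = 1/32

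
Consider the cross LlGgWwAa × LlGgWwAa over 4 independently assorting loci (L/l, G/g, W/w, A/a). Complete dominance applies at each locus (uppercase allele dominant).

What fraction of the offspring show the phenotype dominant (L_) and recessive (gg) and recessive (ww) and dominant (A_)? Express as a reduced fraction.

LlGgWwAa gametes: LGWA×1, LGWa×1, LGwA×1, LGwa×1, LgWA×1, LgWa×1, LgwA×1, Lgwa×1, lGWA×1, lGWa×1, lGwA×1, lGwa×1, lgWA×1, lgWa×1, lgwA×1, lgwa×1
LlGgWwAa gametes: LGWA×1, LGWa×1, LGwA×1, LGwa×1, LgWA×1, LgWa×1, LgwA×1, Lgwa×1, lGWA×1, lGWa×1, lGwA×1, lGwa×1, lgWA×1, lgWa×1, lgwA×1, lgwa×1
LlGgWwAa×LlGgWwAa grid (16·16=256): LLGGWWAA=1 LLGGWWAa=2 LLGGWWaa=1 LLGGWwAA=2 LLGGWwAa=4 LLGGWwaa=2 LLGGwwAA=1 LLGGwwAa=2 LLGGwwaa=1 LLGgWWAA=2 LLGgWWAa=4 LLGgWWaa=2 LLGgWwAA=4 LLGgWwAa=8 LLGgWwaa=4 LLGgwwAA=2 LLGgwwAa=4 LLGgwwaa=2 LLggWWAA=1 LLggWWAa=2 LLggWWaa=1 LLggWwAA=2 LLggWwAa=4 LLggWwaa=2 LLggwwAA=1 LLggwwAa=2 LLggwwaa=1 LlGGWWAA=2 LlGGWWAa=4 LlGGWWaa=2 LlGGWwAA=4 LlGGWwAa=8 LlGGWwaa=4 LlGGwwAA=2 LlGGwwAa=4 LlGGwwaa=2 LlGgWWAA=4 LlGgWWAa=8 LlGgWWaa=4 LlGgWwAA=8 LlGgWwAa=16 LlGgWwaa=8 LlGgwwAA=4 LlGgwwAa=8 LlGgwwaa=4 LlggWWAA=2 LlggWWAa=4 LlggWWaa=2 LlggWwAA=4 LlggWwAa=8 LlggWwaa=4 LlggwwAA=2 LlggwwAa=4 Llggwwaa=2 llGGWWAA=1 llGGWWAa=2 llGGWWaa=1 llGGWwAA=2 llGGWwAa=4 llGGWwaa=2 llGGwwAA=1 llGGwwAa=2 llGGwwaa=1 llGgWWAA=2 llGgWWAa=4 llGgWWaa=2 llGgWwAA=4 llGgWwAa=8 llGgWwaa=4 llGgwwAA=2 llGgwwAa=4 llGgwwaa=2 llggWWAA=1 llggWWAa=2 llggWWaa=1 llggWwAA=2 llggWwAa=4 llggWwaa=2 llggwwAA=1 llggwwAa=2 llggwwaa=1
L_ gg ww A_ hits 9/256; gcd=1; 9÷1/256÷1 = 9/256

P(L_ gg ww A_) = 9/256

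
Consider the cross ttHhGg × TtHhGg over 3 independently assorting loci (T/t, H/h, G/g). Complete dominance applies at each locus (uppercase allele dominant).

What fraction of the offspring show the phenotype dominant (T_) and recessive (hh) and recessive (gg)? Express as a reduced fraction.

ttHhGg gametes: tHG×2, tHg×2, thG×2, thg×2
TtHhGg gametes: THG×1, THg×1, ThG×1, Thg×1, tHG×1, tHg×1, thG×1, thg×1
ttHhGg×TtHhGg grid (8·8=64): TtHHGG=2 TtHHGg=4 TtHHgg=2 TtHhGG=4 TtHhGg=8 TtHhgg=4 TthhGG=2 TthhGg=4 Tthhgg=2 ttHHGG=2 ttHHGg=4 ttHHgg=2 ttHhGG=4 ttHhGg=8 ttHhgg=4 tthhGG=2 tthhGg=4 tthhgg=2
T_ hh gg hits 2/64; gcd=2; 2÷2/64÷2 = 1/32

P(T_ hh gg) = 1/32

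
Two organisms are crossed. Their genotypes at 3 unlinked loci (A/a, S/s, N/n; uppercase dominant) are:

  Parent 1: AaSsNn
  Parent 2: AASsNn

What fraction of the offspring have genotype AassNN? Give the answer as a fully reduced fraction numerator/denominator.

AaSsNn gametes: ASN×1, ASn×1, AsN×1, Asn×1, aSN×1, aSn×1, asN×1, asn×1
AASsNn gametes: ASN×2, ASn×2, AsN×2, Asn×2
AaSsNn×AASsNn grid (8·8=64): AASSNN=2 AASSNn=4 AASSnn=2 AASsNN=4 AASsNn=8 AASsnn=4 AAssNN=2 AAssNn=4 AAssnn=2 AaSSNN=2 AaSSNn=4 AaSSnn=2 AaSsNN=4 AaSsNn=8 AaSsnn=4 AassNN=2 AassNn=4 Aassnn=2
AassNN hits 2/64; gcd=2; 2÷2/64÷2 = 1/32

P(AassNN) = 1/32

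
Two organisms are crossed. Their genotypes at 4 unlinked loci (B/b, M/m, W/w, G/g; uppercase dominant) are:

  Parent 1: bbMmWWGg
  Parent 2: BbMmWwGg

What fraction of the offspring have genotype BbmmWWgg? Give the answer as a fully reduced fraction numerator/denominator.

bbMmWWGg gametes: bMWG×4, bMWg×4, bmWG×4, bmWg×4
BbMmWwGg gametes: BMWG×1, BMWg×1, BMwG×1, BMwg×1, BmWG×1, BmWg×1, BmwG×1, Bmwg×1, bMWG×1, bMWg×1, bMwG×1, bMwg×1, bmWG×1, bmWg×1, bmwG×1, bmwg×1
bbMmWWGg×BbMmWwGg grid (16·16=256): BbMMWWGG=4 BbMMWWGg=8 BbMMWWgg=4 BbMMWwGG=4 BbMMWwGg=8 BbMMWwgg=4 BbMmWWGG=8 BbMmWWGg=16 BbMmWWgg=8 BbMmWwGG=8 BbMmWwGg=16 BbMmWwgg=8 BbmmWWGG=4 BbmmWWGg=8 BbmmWWgg=4 BbmmWwGG=4 BbmmWwGg=8 BbmmWwgg=4 bbMMWWGG=4 bbMMWWGg=8 bbMMWWgg=4 bbMMWwGG=4 bbMMWwGg=8 bbMMWwgg=4 bbMmWWGG=8 bbMmWWGg=16 bbMmWWgg=8 bbMmWwGG=8 bbMmWwGg=16 bbMmWwgg=8 bbmmWWGG=4 bbmmWWGg=8 bbmmWWgg=4 bbmmWwGG=4 bbmmWwGg=8 bbmmWwgg=4
BbmmWWgg hits 4/256; gcd=4; 4÷4/256÷4 = 1/64

P(BbmmWWgg) = 1/64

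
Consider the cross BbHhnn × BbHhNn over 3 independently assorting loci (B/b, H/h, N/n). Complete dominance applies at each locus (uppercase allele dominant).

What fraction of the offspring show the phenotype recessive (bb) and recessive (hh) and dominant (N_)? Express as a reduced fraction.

P(bb hh N_) = 1/32

BbHhnn gametes: BHn×2, Bhn×2, bHn×2, bhn×2
BbHhNn gametes: BHN×1, BHn×1, BhN×1, Bhn×1, bHN×1, bHn×1, bhN×1, bhn×1
BbHhnn×BbHhNn grid (8·8=64): BBHHNn=2 BBHHnn=2 BBHhNn=4 BBHhnn=4 BBhhNn=2 BBhhnn=2 BbHHNn=4 BbHHnn=4 BbHhNn=8 BbHhnn=8 BbhhNn=4 Bbhhnn=4 bbHHNn=2 bbHHnn=2 bbHhNn=4 bbHhnn=4 bbhhNn=2 bbhhnn=2
bb hh N_ hits 2/64; gcd=2; 2÷2/64÷2 = 1/32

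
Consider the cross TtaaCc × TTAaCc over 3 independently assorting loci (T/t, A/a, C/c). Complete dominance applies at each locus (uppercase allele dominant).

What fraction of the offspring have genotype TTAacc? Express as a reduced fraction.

P(TTAacc) = 1/16

TtaaCc gametes: TaC×2, Tac×2, taC×2, tac×2
TTAaCc gametes: TAC×2, TAc×2, TaC×2, Tac×2
TtaaCc×TTAaCc grid (8·8=64): TTAaCC=4 TTAaCc=8 TTAacc=4 TTaaCC=4 TTaaCc=8 TTaacc=4 TtAaCC=4 TtAaCc=8 TtAacc=4 TtaaCC=4 TtaaCc=8 Ttaacc=4
TTAacc hits 4/64; gcd=4; 4÷4/64÷4 = 1/16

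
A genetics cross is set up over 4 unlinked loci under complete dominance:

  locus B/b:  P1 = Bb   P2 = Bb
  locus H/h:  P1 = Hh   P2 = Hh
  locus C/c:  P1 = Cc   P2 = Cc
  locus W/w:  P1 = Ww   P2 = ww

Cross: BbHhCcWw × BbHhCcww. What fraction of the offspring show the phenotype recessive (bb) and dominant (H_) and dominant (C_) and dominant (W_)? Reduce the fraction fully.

P(bb H_ C_ W_) = 9/128

BbHhCcWw gametes: BHCW×1, BHCw×1, BHcW×1, BHcw×1, BhCW×1, BhCw×1, BhcW×1, Bhcw×1, bHCW×1, bHCw×1, bHcW×1, bHcw×1, bhCW×1, bhCw×1, bhcW×1, bhcw×1
BbHhCcww gametes: BHCw×2, BHcw×2, BhCw×2, Bhcw×2, bHCw×2, bHcw×2, bhCw×2, bhcw×2
BbHhCcWw×BbHhCcww grid (16·16=256): BBHHCCWw=2 BBHHCCww=2 BBHHCcWw=4 BBHHCcww=4 BBHHccWw=2 BBHHccww=2 BBHhCCWw=4 BBHhCCww=4 BBHhCcWw=8 BBHhCcww=8 BBHhccWw=4 BBHhccww=4 BBhhCCWw=2 BBhhCCww=2 BBhhCcWw=4 BBhhCcww=4 BBhhccWw=2 BBhhccww=2 BbHHCCWw=4 BbHHCCww=4 BbHHCcWw=8 BbHHCcww=8 BbHHccWw=4 BbHHccww=4 BbHhCCWw=8 BbHhCCww=8 BbHhCcWw=16 BbHhCcww=16 BbHhccWw=8 BbHhccww=8 BbhhCCWw=4 BbhhCCww=4 BbhhCcWw=8 BbhhCcww=8 BbhhccWw=4 Bbhhccww=4 bbHHCCWw=2 bbHHCCww=2 bbHHCcWw=4 bbHHCcww=4 bbHHccWw=2 bbHHccww=2 bbHhCCWw=4 bbHhCCww=4 bbHhCcWw=8 bbHhCcww=8 bbHhccWw=4 bbHhccww=4 bbhhCCWw=2 bbhhCCww=2 bbhhCcWw=4 bbhhCcww=4 bbhhccWw=2 bbhhccww=2
bb H_ C_ W_ hits 18/256; gcd=2; 18÷2/256÷2 = 9/128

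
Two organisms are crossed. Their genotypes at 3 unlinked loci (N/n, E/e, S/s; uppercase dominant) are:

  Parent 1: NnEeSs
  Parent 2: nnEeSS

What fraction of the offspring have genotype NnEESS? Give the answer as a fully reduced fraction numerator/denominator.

NnEeSs gametes: NES×1, NEs×1, NeS×1, Nes×1, nES×1, nEs×1, neS×1, nes×1
nnEeSS gametes: nES×4, neS×4
NnEeSs×nnEeSS grid (8·8=64): NnEESS=4 NnEESs=4 NnEeSS=8 NnEeSs=8 NneeSS=4 NneeSs=4 nnEESS=4 nnEESs=4 nnEeSS=8 nnEeSs=8 nneeSS=4 nneeSs=4
NnEESS hits 4/64; gcd=4; 4÷4/64÷4 = 1/16

P(NnEESS) = 1/16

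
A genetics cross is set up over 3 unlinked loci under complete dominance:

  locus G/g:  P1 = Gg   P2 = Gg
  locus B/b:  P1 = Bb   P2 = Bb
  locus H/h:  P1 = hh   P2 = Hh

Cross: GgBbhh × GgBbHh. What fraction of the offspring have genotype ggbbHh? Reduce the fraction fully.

GgBbhh gametes: GBh×2, Gbh×2, gBh×2, gbh×2
GgBbHh gametes: GBH×1, GBh×1, GbH×1, Gbh×1, gBH×1, gBh×1, gbH×1, gbh×1
GgBbhh×GgBbHh grid (8·8=64): GGBBHh=2 GGBBhh=2 GGBbHh=4 GGBbhh=4 GGbbHh=2 GGbbhh=2 GgBBHh=4 GgBBhh=4 GgBbHh=8 GgBbhh=8 GgbbHh=4 Ggbbhh=4 ggBBHh=2 ggBBhh=2 ggBbHh=4 ggBbhh=4 ggbbHh=2 ggbbhh=2
ggbbHh hits 2/64; gcd=2; 2÷2/64÷2 = 1/32

P(ggbbHh) = 1/32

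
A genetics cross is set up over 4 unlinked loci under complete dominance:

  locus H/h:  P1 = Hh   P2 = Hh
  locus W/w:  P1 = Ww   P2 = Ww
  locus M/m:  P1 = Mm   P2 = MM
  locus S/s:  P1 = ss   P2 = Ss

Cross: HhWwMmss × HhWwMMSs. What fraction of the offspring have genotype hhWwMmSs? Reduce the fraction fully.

P(hhWwMmSs) = 1/32

HhWwMmss gametes: HWMs×2, HWms×2, HwMs×2, Hwms×2, hWMs×2, hWms×2, hwMs×2, hwms×2
HhWwMMSs gametes: HWMS×2, HWMs×2, HwMS×2, HwMs×2, hWMS×2, hWMs×2, hwMS×2, hwMs×2
HhWwMmss×HhWwMMSs grid (16·16=256): HHWWMMSs=4 HHWWMMss=4 HHWWMmSs=4 HHWWMmss=4 HHWwMMSs=8 HHWwMMss=8 HHWwMmSs=8 HHWwMmss=8 HHwwMMSs=4 HHwwMMss=4 HHwwMmSs=4 HHwwMmss=4 HhWWMMSs=8 HhWWMMss=8 HhWWMmSs=8 HhWWMmss=8 HhWwMMSs=16 HhWwMMss=16 HhWwMmSs=16 HhWwMmss=16 HhwwMMSs=8 HhwwMMss=8 HhwwMmSs=8 HhwwMmss=8 hhWWMMSs=4 hhWWMMss=4 hhWWMmSs=4 hhWWMmss=4 hhWwMMSs=8 hhWwMMss=8 hhWwMmSs=8 hhWwMmss=8 hhwwMMSs=4 hhwwMMss=4 hhwwMmSs=4 hhwwMmss=4
hhWwMmSs hits 8/256; gcd=8; 8÷8/256÷8 = 1/32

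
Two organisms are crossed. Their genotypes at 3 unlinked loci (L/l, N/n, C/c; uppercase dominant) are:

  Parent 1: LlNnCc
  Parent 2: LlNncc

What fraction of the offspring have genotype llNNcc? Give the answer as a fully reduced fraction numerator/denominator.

P(llNNcc) = 1/32

LlNnCc gametes: LNC×1, LNc×1, LnC×1, Lnc×1, lNC×1, lNc×1, lnC×1, lnc×1
LlNncc gametes: LNc×2, Lnc×2, lNc×2, lnc×2
LlNnCc×LlNncc grid (8·8=64): LLNNCc=2 LLNNcc=2 LLNnCc=4 LLNncc=4 LLnnCc=2 LLnncc=2 LlNNCc=4 LlNNcc=4 LlNnCc=8 LlNncc=8 LlnnCc=4 Llnncc=4 llNNCc=2 llNNcc=2 llNnCc=4 llNncc=4 llnnCc=2 llnncc=2
llNNcc hits 2/64; gcd=2; 2÷2/64÷2 = 1/32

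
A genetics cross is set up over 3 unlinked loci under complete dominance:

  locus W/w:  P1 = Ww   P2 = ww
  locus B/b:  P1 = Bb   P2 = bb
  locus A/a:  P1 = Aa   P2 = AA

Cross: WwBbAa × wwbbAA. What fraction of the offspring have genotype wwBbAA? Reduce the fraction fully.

WwBbAa gametes: WBA×1, WBa×1, WbA×1, Wba×1, wBA×1, wBa×1, wbA×1, wba×1
wwbbAA gametes: wbA×8
WwBbAa×wwbbAA grid (8·8=64): WwBbAA=8 WwBbAa=8 WwbbAA=8 WwbbAa=8 wwBbAA=8 wwBbAa=8 wwbbAA=8 wwbbAa=8
wwBbAA hits 8/64; gcd=8; 8÷8/64÷8 = 1/8

P(wwBbAA) = 1/8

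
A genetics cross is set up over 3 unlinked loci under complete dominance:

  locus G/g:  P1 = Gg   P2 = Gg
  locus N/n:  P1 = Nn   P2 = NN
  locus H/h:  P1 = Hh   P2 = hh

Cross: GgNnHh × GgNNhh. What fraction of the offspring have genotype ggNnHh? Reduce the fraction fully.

P(ggNnHh) = 1/16

GgNnHh gametes: GNH×1, GNh×1, GnH×1, Gnh×1, gNH×1, gNh×1, gnH×1, gnh×1
GgNNhh gametes: GNh×4, gNh×4
GgNnHh×GgNNhh grid (8·8=64): GGNNHh=4 GGNNhh=4 GGNnHh=4 GGNnhh=4 GgNNHh=8 GgNNhh=8 GgNnHh=8 GgNnhh=8 ggNNHh=4 ggNNhh=4 ggNnHh=4 ggNnhh=4
ggNnHh hits 4/64; gcd=4; 4÷4/64÷4 = 1/16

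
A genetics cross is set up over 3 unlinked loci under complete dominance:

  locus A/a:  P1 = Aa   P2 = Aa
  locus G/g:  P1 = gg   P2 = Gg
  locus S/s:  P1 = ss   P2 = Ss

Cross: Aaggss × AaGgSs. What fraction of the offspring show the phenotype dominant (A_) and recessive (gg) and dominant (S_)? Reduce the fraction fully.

P(A_ gg S_) = 3/16

Aaggss gametes: Ags×4, ags×4
AaGgSs gametes: AGS×1, AGs×1, AgS×1, Ags×1, aGS×1, aGs×1, agS×1, ags×1
Aaggss×AaGgSs grid (8·8=64): AAGgSs=4 AAGgss=4 AAggSs=4 AAggss=4 AaGgSs=8 AaGgss=8 AaggSs=8 Aaggss=8 aaGgSs=4 aaGgss=4 aaggSs=4 aaggss=4
A_ gg S_ hits 12/64; gcd=4; 12÷4/64÷4 = 3/16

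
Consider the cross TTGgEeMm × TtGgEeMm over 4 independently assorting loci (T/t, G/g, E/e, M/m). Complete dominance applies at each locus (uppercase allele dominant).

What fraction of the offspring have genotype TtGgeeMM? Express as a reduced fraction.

TTGgEeMm gametes: TGEM×2, TGEm×2, TGeM×2, TGem×2, TgEM×2, TgEm×2, TgeM×2, Tgem×2
TtGgEeMm gametes: TGEM×1, TGEm×1, TGeM×1, TGem×1, TgEM×1, TgEm×1, TgeM×1, Tgem×1, tGEM×1, tGEm×1, tGeM×1, tGem×1, tgEM×1, tgEm×1, tgeM×1, tgem×1
TTGgEeMm×TtGgEeMm grid (16·16=256): TTGGEEMM=2 TTGGEEMm=4 TTGGEEmm=2 TTGGEeMM=4 TTGGEeMm=8 TTGGEemm=4 TTGGeeMM=2 TTGGeeMm=4 TTGGeemm=2 TTGgEEMM=4 TTGgEEMm=8 TTGgEEmm=4 TTGgEeMM=8 TTGgEeMm=16 TTGgEemm=8 TTGgeeMM=4 TTGgeeMm=8 TTGgeemm=4 TTggEEMM=2 TTggEEMm=4 TTggEEmm=2 TTggEeMM=4 TTggEeMm=8 TTggEemm=4 TTggeeMM=2 TTggeeMm=4 TTggeemm=2 TtGGEEMM=2 TtGGEEMm=4 TtGGEEmm=2 TtGGEeMM=4 TtGGEeMm=8 TtGGEemm=4 TtGGeeMM=2 TtGGeeMm=4 TtGGeemm=2 TtGgEEMM=4 TtGgEEMm=8 TtGgEEmm=4 TtGgEeMM=8 TtGgEeMm=16 TtGgEemm=8 TtGgeeMM=4 TtGgeeMm=8 TtGgeemm=4 TtggEEMM=2 TtggEEMm=4 TtggEEmm=2 TtggEeMM=4 TtggEeMm=8 TtggEemm=4 TtggeeMM=2 TtggeeMm=4 Ttggeemm=2
TtGgeeMM hits 4/256; gcd=4; 4÷4/256÷4 = 1/64

P(TtGgeeMM) = 1/64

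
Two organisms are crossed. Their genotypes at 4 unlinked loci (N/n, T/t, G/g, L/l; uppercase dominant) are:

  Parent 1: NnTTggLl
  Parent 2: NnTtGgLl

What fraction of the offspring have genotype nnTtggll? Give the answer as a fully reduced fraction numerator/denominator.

P(nnTtggll) = 1/64

NnTTggLl gametes: NTgL×4, NTgl×4, nTgL×4, nTgl×4
NnTtGgLl gametes: NTGL×1, NTGl×1, NTgL×1, NTgl×1, NtGL×1, NtGl×1, NtgL×1, Ntgl×1, nTGL×1, nTGl×1, nTgL×1, nTgl×1, ntGL×1, ntGl×1, ntgL×1, ntgl×1
NnTTggLl×NnTtGgLl grid (16·16=256): NNTTGgLL=4 NNTTGgLl=8 NNTTGgll=4 NNTTggLL=4 NNTTggLl=8 NNTTggll=4 NNTtGgLL=4 NNTtGgLl=8 NNTtGgll=4 NNTtggLL=4 NNTtggLl=8 NNTtggll=4 NnTTGgLL=8 NnTTGgLl=16 NnTTGgll=8 NnTTggLL=8 NnTTggLl=16 NnTTggll=8 NnTtGgLL=8 NnTtGgLl=16 NnTtGgll=8 NnTtggLL=8 NnTtggLl=16 NnTtggll=8 nnTTGgLL=4 nnTTGgLl=8 nnTTGgll=4 nnTTggLL=4 nnTTggLl=8 nnTTggll=4 nnTtGgLL=4 nnTtGgLl=8 nnTtGgll=4 nnTtggLL=4 nnTtggLl=8 nnTtggll=4
nnTtggll hits 4/256; gcd=4; 4÷4/256÷4 = 1/64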